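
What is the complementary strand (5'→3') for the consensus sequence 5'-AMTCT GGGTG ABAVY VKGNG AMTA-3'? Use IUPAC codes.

5'-TAKTCNCMBRBTVTCACCCAGAKT-3'

Standard pairs A↔T, G↔C; ambiguity codes pair Y↔R, M↔K, B↔V, N↔N. Complement (TKAGACCCACTVTBRBMCNCTKAT), then reverse for 5'→3'.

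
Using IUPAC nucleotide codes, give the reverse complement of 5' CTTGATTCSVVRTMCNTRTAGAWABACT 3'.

5'-AGTVTWTCTAYANGKAYBBSGAATCAAG-3'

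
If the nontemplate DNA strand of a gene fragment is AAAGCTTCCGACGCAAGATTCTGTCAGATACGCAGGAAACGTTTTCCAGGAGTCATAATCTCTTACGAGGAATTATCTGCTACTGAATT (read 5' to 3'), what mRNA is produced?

5'-AAAGCUUCCGACGCAAGAUUCUGUCAGAUACGCAGGAAACGUUUUCCAGGAGUCAUAAUCUCUUACGAGGAAUUAUCUGCUACUGAAUU-3'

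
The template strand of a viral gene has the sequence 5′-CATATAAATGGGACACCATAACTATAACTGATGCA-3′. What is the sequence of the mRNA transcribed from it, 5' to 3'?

5'-UGCAUCAGUUAUAGUUAUGGUGUCCCAUUUAUAUG-3'

The mRNA has the sequence of the coding strand (reverse complement of the template) with T→U. Reverse complement of CATATAAATGGGACACCATAACTATAACTGATGCA is TGCATCAGTTATAGTTATGGTGTCCCATTTATATG; then T→U.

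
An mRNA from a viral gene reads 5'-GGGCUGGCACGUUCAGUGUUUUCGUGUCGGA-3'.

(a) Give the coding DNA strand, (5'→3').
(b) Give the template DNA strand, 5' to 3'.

(a) 5′-GGGCTGGCACGTTCAGTGTTTTCGTGTCGGA-3′
(b) 5'-TCCGACACGAAAACACTGAACGTGCCAGCCC-3'

(a) The coding strand matches the mRNA with U→T.
(b) The template strand is the reverse complement of the coding strand.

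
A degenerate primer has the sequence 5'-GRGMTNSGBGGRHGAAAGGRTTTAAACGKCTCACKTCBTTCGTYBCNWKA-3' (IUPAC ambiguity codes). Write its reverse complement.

5'-TMWNGVRACGAAVGAMGTGAGMCGTTTAAAYCCTTTCDYCCVCSNAKCYC-3'

Standard pairs A↔T, G↔C; ambiguity codes pair R↔Y, M↔K, W↔W, S↔S, B↔V, H↔D, N↔N. Complement (CYCKANSCVCCYDCTTTCCYAAATTTGCMGAGTGMAGVAAGCARVGNWMT), then reverse for 5'→3'.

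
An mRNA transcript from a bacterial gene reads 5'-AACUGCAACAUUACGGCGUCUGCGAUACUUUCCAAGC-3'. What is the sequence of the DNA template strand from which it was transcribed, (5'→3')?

5'-GCTTGGAAAGTATCGCAGACGCCGTAATGTTGCAGTT-3'

Replace U with T to get the coding DNA strand: AACTGCAACATTACGGCGTCTGCGATACTTTCCAAGC. The template strand is its reverse complement (complement TTGACGTTGTAATGCCGCAGACGCTATGAAAGGTTCG, then reverse).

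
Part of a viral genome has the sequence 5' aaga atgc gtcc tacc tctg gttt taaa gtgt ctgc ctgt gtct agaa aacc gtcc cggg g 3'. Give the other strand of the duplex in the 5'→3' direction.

5'-CCCCGGGACGGTTTTCTAGACACAGGCAGACACTTTAAAACCAGAGGTAGGACGCATTCTT-3'

The complement of AAGAATGCGTCCTACCTCTGGTTTTAAAGTGTCTGCCTGTGTCTAGAAAACCGTCCCGGGG is TTCTTACGCAGGATGGAGACCAAAATTTCACAGACGGACACAGATCTTTTGGCAGGGCCCC (A↔T, G↔C). DNA strands are antiparallel, so the complementary strand runs 3'→5'; reversing gives the 5'→3' form.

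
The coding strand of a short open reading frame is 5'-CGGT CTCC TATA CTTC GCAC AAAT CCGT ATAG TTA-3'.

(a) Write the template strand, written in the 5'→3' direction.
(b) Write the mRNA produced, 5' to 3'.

(a) The template strand is the reverse complement of the coding strand: complement GCCAGAGGATATGAAGCGTGTTTAGGCATATCAAT, then reverse.
(b) mRNA matches the coding strand with T→U.

(a) 5'-TAACTATACGGATTTGTGCGAAGTATAGGAGACCG-3'
(b) 5'-CGGUCUCCUAUACUUCGCACAAAUCCGUAUAGUUA-3'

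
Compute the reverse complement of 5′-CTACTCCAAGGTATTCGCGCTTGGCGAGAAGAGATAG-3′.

Complement each base (A↔T, G↔C): GATGAGGTTCCATAAGCGCGAACCGCTCTTCTCTATC. Then reverse.

5'-CTATCTCTTCTCGCCAAGCGCGAATACCTTGGAGTAG-3'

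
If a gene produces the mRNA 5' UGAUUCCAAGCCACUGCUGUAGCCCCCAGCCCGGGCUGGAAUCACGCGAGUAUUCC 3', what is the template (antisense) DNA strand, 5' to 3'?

Replace U with T to get the coding DNA strand: TGATTCCAAGCCACTGCTGTAGCCCCCAGCCCGGGCTGGAATCACGCGAGTATTCC. The template strand is its reverse complement (complement ACTAAGGTTCGGTGACGACATCGGGGGTCGGGCCCGACCTTAGTGCGCTCATAAGG, then reverse).

5'-GGAATACTCGCGTGATTCCAGCCCGGGCTGGGGGCTACAGCAGTGGCTTGGAATCA-3'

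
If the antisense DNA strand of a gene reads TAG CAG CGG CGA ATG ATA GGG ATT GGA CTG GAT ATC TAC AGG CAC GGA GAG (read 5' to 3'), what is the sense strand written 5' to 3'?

The coding strand is complementary and antiparallel to the template: take the complement (A↔T, G↔C) and reverse.

5'-CTCTCCGTGCCTGTAGATATCCAGTCCAATCCCTATCATTCGCCGCTGCTA-3'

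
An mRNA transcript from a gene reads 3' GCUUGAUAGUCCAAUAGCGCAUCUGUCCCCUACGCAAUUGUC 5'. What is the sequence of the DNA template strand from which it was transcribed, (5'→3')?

Written 5'→3' the mRNA is CUGUUAACGCAUCCCCUGUCUACGCGAUAACCUGAUAGUUCG, so the coding DNA strand is CTGTTAACGCATCCCCTGTCTACGCGATAACCTGATAGTTCG. The template is its reverse complement.

5′-CGAACTATCAGGTTATCGCGTAGACAGGGGATGCGTTAACAG-3′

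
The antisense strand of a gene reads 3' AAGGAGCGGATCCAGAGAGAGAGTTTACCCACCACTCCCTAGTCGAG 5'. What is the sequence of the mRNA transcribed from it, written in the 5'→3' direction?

Reading the template 3'→5' as shown, RNA polymerase pairs each base (A→U, T→A, G↔C) to build mRNA 5'→3' directly.

5'-UUCCUCGCCUAGGUCUCUCUCUCAAAUGGGUGGUGAGGGAUCAGCUC-3'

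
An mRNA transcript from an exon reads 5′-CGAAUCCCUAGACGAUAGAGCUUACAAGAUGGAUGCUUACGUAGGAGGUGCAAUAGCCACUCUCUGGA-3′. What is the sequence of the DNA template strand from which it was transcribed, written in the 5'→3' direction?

Replace U with T to get the coding DNA strand: CGAATCCCTAGACGATAGAGCTTACAAGATGGATGCTTACGTAGGAGGTGCAATAGCCACTCTCTGGA. The template strand is its reverse complement (complement GCTTAGGGATCTGCTATCTCGAATGTTCTACCTACGAATGCATCCTCCACGTTATCGGTGAGAGACCT, then reverse).

5'-TCCAGAGAGTGGCTATTGCACCTCCTACGTAAGCATCCATCTTGTAAGCTCTATCGTCTAGGGATTCG-3'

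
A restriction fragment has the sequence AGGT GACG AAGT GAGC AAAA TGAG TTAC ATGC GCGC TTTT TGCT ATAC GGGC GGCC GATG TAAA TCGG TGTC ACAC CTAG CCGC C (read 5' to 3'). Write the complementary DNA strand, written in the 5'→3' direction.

5'-GGCGGCTAGGTGTGACACCGATTTACATCGGCCGCCCGTATAGCAAAAAGCGCGCATGTAACTCATTTTGCTCACTTCGTCACCT-3'

Pairing A↔T and G↔C gives TCCACTGCTTCACTCGTTTTACTCAATGTACGCGCGAAAAACGATATGCCCGCCGGCTACATTTAGCCACAGTGTGGATCGGCGG, running 3'→5'. Reverse for the 5'→3' convention.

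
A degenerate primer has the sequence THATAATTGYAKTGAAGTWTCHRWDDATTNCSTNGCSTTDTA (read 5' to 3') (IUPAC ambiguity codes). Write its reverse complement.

5'-TAHAASGCNASGNAATHHWYDGAWACTTCAMTRCAATTATDA-3'

Standard pairs A↔T, G↔C; ambiguity codes pair R↔Y, K↔M, W↔W, S↔S, D↔H, N↔N. Complement (ADTATTAACRTMACTTCAWAGDYWHHTAANGSANCGSAAHAT), then reverse for 5'→3'.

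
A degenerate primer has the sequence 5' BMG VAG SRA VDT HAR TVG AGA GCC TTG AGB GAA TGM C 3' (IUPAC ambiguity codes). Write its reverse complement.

5'-GKCATTCVCTCAAGGCTCTCBAYTDAHBTYSCTBCKV-3'

Standard pairs A↔T, G↔C; ambiguity codes pair R↔Y, M↔K, S↔S, B↔V, D↔H. Complement (VKCBTCSYTBHADTYABCTCTCGGAACTCVCTTACKG), then reverse for 5'→3'.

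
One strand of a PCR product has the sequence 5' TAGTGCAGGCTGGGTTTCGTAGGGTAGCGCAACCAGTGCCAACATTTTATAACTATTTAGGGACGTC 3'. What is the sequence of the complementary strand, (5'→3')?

Pairing A↔T and G↔C gives ATCACGTCCGACCCAAAGCATCCCATCGCGTTGGTCACGGTTGTAAAATATTGATAAATCCCTGCAG, running 3'→5'. Reverse for the 5'→3' convention.

5'-GACGTCCCTAAATAGTTATAAAATGTTGGCACTGGTTGCGCTACCCTACGAAACCCAGCCTGCACTA-3'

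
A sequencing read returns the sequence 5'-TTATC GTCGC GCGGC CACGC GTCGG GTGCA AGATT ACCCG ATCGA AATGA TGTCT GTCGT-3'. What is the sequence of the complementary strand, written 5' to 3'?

The complement of TTATCGTCGCGCGGCCACGCGTCGGGTGCAAGATTACCCGATCGAAATGATGTCTGTCGT is AATAGCAGCGCGCCGGTGCGCAGCCCACGTTCTAATGGGCTAGCTTTACTACAGACAGCA (A↔T, G↔C). DNA strands are antiparallel, so the complementary strand runs 3'→5'; reversing gives the 5'→3' form.

5'-ACGACAGACATCATTTCGATCGGGTAATCTTGCACCCGACGCGTGGCCGCGCGACGATAA-3'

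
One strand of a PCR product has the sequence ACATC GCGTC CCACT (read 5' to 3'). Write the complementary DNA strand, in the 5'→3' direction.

5'-AGTGGGACGCGATGT-3'

The complement of ACATCGCGTCCCACT is TGTAGCGCAGGGTGA (A↔T, G↔C). DNA strands are antiparallel, so the complementary strand runs 3'→5'; reversing gives the 5'→3' form.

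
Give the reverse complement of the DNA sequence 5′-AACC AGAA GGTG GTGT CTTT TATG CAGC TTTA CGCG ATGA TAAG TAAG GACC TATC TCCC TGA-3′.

Reading the sequence 3'→5' and pairing each base (A↔T, G↔C) gives the reverse complement directly.

5′-TCAGGGAGATAGGTCCTTACTTATCATCGCGTAAAGCTGCATAAAAGACACCACCTTCTGGTT-3′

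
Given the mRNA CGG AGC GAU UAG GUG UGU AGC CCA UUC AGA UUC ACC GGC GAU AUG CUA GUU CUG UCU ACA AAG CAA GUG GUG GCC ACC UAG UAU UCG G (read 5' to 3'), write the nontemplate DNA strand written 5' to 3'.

5'-CGGAGCGATTAGGTGTGTAGCCCATTCAGATTCACCGGCGATATGCTAGTTCTGTCTACAAAGCAAGTGGTGGCCACCTAGTATTCGG-3'

The coding DNA strand has the same 5'→3' sequence as the mRNA with U replaced by T.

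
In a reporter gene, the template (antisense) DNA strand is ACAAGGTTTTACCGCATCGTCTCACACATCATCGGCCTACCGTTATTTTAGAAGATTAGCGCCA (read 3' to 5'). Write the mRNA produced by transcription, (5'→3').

5'-UGUUCCAAAAUGGCGUAGCAGAGUGUGUAGUAGCCGGAUGGCAAUAAAAUCUUCUAAUCGCGGU-3'

Reading the template 3'→5' as shown, RNA polymerase pairs each base (A→U, T→A, G↔C) to build mRNA 5'→3' directly.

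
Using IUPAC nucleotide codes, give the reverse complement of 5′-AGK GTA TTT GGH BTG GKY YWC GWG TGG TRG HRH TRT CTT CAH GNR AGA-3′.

5'-TCTYNCDTGAAGAYADYDCYACCACWCGWRRMCCAVDCCAAATACMCT-3'

Standard pairs A↔T, G↔C; ambiguity codes pair R↔Y, K↔M, W↔W, B↔V, H↔D, N↔N. Complement (TCMCATAAACCDVACCMRRWGCWCACCAYCDYDAYAGAAGTDCNYTCT), then reverse for 5'→3'.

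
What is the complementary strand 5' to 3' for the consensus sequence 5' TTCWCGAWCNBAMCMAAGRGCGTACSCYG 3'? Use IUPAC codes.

5'-CRGSGTACGCYCTTKGKTVNGWTCGWGAA-3'

Standard pairs A↔T, G↔C; ambiguity codes pair R↔Y, M↔K, W↔W, S↔S, B↔V, N↔N. Complement (AAGWGCTWGNVTKGKTTCYCGCATGSGRC), then reverse for 5'→3'.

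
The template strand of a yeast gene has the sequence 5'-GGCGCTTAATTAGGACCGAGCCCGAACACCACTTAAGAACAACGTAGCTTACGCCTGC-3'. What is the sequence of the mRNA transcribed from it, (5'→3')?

The mRNA has the sequence of the coding strand (reverse complement of the template) with T→U. Reverse complement of GGCGCTTAATTAGGACCGAGCCCGAACACCACTTAAGAACAACGTAGCTTACGCCTGC is GCAGGCGTAAGCTACGTTGTTCTTAAGTGGTGTTCGGGCTCGGTCCTAATTAAGCGCC; then T→U.

5'-GCAGGCGUAAGCUACGUUGUUCUUAAGUGGUGUUCGGGCUCGGUCCUAAUUAAGCGCC-3'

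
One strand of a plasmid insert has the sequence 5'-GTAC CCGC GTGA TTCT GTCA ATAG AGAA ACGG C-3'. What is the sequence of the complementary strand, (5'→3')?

5'-GCCGTTTCTCTATTGACAGAATCACGCGGGTAC-3'

The complement of GTACCCGCGTGATTCTGTCAATAGAGAAACGGC is CATGGGCGCACTAAGACAGTTATCTCTTTGCCG (A↔T, G↔C). DNA strands are antiparallel, so the complementary strand runs 3'→5'; reversing gives the 5'→3' form.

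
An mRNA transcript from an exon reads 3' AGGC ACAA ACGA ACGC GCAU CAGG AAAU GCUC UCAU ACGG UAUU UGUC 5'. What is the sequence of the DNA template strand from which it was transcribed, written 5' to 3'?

Written 5'→3' the mRNA is CUGUUUAUGGCAUACUCUCGUAAAGGACUACGCGCAAGCAAACACGGA, so the coding DNA strand is CTGTTTATGGCATACTCTCGTAAAGGACTACGCGCAAGCAAACACGGA. The template is its reverse complement.

5′-TCCGTGTTTGCTTGCGCGTAGTCCTTTACGAGAGTATGCCATAAACAG-3′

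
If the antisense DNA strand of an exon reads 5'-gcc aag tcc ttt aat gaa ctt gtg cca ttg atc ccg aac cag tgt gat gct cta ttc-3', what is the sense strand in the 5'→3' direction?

5'-GAATAGAGCATCACACTGGTTCGGGATCAATGGCACAAGTTCATTAAAGGACTTGGC-3'

The coding strand is complementary and antiparallel to the template: take the complement (A↔T, G↔C) and reverse.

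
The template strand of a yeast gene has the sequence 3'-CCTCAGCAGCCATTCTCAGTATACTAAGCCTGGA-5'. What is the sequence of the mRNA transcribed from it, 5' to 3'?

5′-GGAGUCGUCGGUAAGAGUCAUAUGAUUCGGACCU-3′

Reading the template 3'→5' as shown, RNA polymerase pairs each base (A→U, T→A, G↔C) to build mRNA 5'→3' directly.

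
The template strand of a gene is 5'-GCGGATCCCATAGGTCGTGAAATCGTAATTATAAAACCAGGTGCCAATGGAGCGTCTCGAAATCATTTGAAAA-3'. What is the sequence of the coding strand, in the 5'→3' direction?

The coding strand is complementary and antiparallel to the template: take the complement (A↔T, G↔C) and reverse.

5′-TTTTCAAATGATTTCGAGACGCTCCATTGGCACCTGGTTTTATAATTACGATTTCACGACCTATGGGATCCGC-3′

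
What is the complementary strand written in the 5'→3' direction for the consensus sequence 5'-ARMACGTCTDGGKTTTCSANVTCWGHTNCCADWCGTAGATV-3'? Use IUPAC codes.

Standard pairs A↔T, G↔C; ambiguity codes pair R↔Y, M↔K, W↔W, S↔S, D↔H, V↔B, N↔N. Complement (TYKTGCAGAHCCMAAAGSTNBAGWCDANGGTHWGCATCTAB), then reverse for 5'→3'.

5′-BATCTACGWHTGGNADCWGABNTSGAAAMCCHAGACGTKYT-3′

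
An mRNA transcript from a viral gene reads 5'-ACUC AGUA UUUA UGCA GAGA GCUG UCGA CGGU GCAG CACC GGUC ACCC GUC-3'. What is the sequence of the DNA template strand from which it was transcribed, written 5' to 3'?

5′-GACGGGTGACCGGTGCTGCACCGTCGACAGCTCTCTGCATAAATACTGAGT-3′

Replace U with T to get the coding DNA strand: ACTCAGTATTTATGCAGAGAGCTGTCGACGGTGCAGCACCGGTCACCCGTC. The template strand is its reverse complement (complement TGAGTCATAAATACGTCTCTCGACAGCTGCCACGTCGTGGCCAGTGGGCAG, then reverse).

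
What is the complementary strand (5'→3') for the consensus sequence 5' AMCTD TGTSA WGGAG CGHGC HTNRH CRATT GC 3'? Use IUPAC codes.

5'-GCAATYGDYNADGCDCGCTCCWTSACAHAGKT-3'

Standard pairs A↔T, G↔C; ambiguity codes pair R↔Y, M↔K, W↔W, S↔S, D↔H, N↔N. Complement (TKGAHACASTWCCTCGCDCGDANYDGYTAACG), then reverse for 5'→3'.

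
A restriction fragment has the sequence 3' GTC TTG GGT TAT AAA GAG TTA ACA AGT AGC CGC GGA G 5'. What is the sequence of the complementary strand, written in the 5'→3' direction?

5′-CAGAACCCAATATTTCTCAATTGTTCATCGGCGCCTC-3′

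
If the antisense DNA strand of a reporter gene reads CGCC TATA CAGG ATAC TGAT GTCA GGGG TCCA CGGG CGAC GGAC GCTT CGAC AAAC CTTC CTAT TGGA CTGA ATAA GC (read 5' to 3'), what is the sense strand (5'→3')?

5'-GCTTATTCAGTCCAATAGGAAGGTTTGTCGAAGCGTCCGTCGCCCGTGGACCCCTGACATCAGTATCCTGTATAGGCG-3'

The coding strand is complementary and antiparallel to the template: take the complement (A↔T, G↔C) and reverse.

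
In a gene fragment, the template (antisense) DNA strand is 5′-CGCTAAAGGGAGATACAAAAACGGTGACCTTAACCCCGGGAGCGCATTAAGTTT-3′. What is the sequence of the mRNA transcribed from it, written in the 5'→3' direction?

5'-AAACUUAAUGCGCUCCCGGGGUUAAGGUCACCGUUUUUGUAUCUCCCUUUAGCG-3'

RNA polymerase reads the template 3'→5' and synthesizes mRNA 5'→3' by base-pairing (A→U, T→A, G↔C). The complement of the template is GCGATTTCCCTCTATGTTTTTGCCACTGGAATTGGGGCCCTCGCGTAATTCAAA; antiparallel, so 5'→3' the coding strand is AAACTTAATGCGCTCCCGGGGTTAAGGTCACCGTTTTTGTATCTCCCTTTAGCG. Replace T with U for the mRNA.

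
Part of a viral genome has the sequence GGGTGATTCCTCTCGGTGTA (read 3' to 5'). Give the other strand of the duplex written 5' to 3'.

5'-CCCACTAAGGAGAGCCACAT-3'

The strand is given 3'→5', so its complement runs 5'→3' in the same left-to-right order: pair each base A↔T, G↔C.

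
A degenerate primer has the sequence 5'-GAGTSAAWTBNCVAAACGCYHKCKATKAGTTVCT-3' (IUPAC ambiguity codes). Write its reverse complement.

Standard pairs A↔T, G↔C; ambiguity codes pair Y↔R, K↔M, W↔W, S↔S, B↔V, H↔D, N↔N. Complement (CTCASTTWAVNGBTTTGCGRDMGMTAMTCAABGA), then reverse for 5'→3'.

5'-AGBAACTMATMGMDRGCGTTTBGNVAWTTSACTC-3'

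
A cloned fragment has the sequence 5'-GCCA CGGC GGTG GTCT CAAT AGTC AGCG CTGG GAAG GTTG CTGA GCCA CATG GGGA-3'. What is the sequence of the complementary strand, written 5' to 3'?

The complement of GCCACGGCGGTGGTCTCAATAGTCAGCGCTGGGAAGGTTGCTGAGCCACATGGGGA is CGGTGCCGCCACCAGAGTTATCAGTCGCGACCCTTCCAACGACTCGGTGTACCCCT (A↔T, G↔C). DNA strands are antiparallel, so the complementary strand runs 3'→5'; reversing gives the 5'→3' form.

5′-TCCCCATGTGGCTCAGCAACCTTCCCAGCGCTGACTATTGAGACCACCGCCGTGGC-3′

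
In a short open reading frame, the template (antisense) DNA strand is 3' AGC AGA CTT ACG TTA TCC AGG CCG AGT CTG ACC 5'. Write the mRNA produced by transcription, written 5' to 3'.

5'-UCGUCUGAAUGCAAUAGGUCCGGCUCAGACUGG-3'

Reading the template 3'→5' as shown, RNA polymerase pairs each base (A→U, T→A, G↔C) to build mRNA 5'→3' directly.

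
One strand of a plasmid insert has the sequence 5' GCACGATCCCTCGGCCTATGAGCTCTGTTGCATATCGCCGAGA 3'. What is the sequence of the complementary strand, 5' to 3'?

The complement of GCACGATCCCTCGGCCTATGAGCTCTGTTGCATATCGCCGAGA is CGTGCTAGGGAGCCGGATACTCGAGACAACGTATAGCGGCTCT (A↔T, G↔C). DNA strands are antiparallel, so the complementary strand runs 3'→5'; reversing gives the 5'→3' form.

5'-TCTCGGCGATATGCAACAGAGCTCATAGGCCGAGGGATCGTGC-3'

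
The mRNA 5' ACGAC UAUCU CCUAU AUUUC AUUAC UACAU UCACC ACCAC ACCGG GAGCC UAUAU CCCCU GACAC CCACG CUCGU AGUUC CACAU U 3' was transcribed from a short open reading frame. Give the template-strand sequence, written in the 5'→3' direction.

5'-AATGTGGAACTACGAGCGTGGGTGTCAGGGGATATAGGCTCCCGGTGTGGTGGTGAATGTAGTAATGAAATATAGGAGATAGTCGT-3'

Replace U with T to get the coding DNA strand: ACGACTATCTCCTATATTTCATTACTACATTCACCACCACACCGGGAGCCTATATCCCCTGACACCCACGCTCGTAGTTCCACATT. The template strand is its reverse complement (complement TGCTGATAGAGGATATAAAGTAATGATGTAAGTGGTGGTGTGGCCCTCGGATATAGGGGACTGTGGGTGCGAGCATCAAGGTGTAA, then reverse).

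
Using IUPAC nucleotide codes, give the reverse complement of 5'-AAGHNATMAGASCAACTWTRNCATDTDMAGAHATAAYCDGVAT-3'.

Standard pairs A↔T, G↔C; ambiguity codes pair R↔Y, M↔K, W↔W, S↔S, D↔H, V↔B, N↔N. Complement (TTCDNTAKTCTSGTTGAWAYNGTAHAHKTCTDTATTRGHCBTA), then reverse for 5'→3'.

5'-ATBCHGRTTATDTCTKHAHATGNYAWAGTTGSTCTKATNDCTT-3'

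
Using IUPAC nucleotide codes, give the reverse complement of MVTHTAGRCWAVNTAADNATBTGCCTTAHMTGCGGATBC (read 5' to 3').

Standard pairs A↔T, G↔C; ambiguity codes pair R↔Y, M↔K, W↔W, B↔V, D↔H, N↔N. Complement (KBADATCYGWTBNATTHNTAVACGGAATDKACGCCTAVG), then reverse for 5'→3'.

5'-GVATCCGCAKDTAAGGCAVATNHTTANBTWGYCTADABK-3'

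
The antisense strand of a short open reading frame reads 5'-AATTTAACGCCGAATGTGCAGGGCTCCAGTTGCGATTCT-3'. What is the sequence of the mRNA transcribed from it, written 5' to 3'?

5'-AGAAUCGCAACUGGAGCCCUGCACAUUCGGCGUUAAAUU-3'

RNA polymerase reads the template 3'→5' and synthesizes mRNA 5'→3' by base-pairing (A→U, T→A, G↔C). The complement of the template is TTAAATTGCGGCTTACACGTCCCGAGGTCAACGCTAAGA; antiparallel, so 5'→3' the coding strand is AGAATCGCAACTGGAGCCCTGCACATTCGGCGTTAAATT. Replace T with U for the mRNA.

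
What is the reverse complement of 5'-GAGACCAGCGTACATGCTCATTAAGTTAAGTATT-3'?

5′-AATACTTAACTTAATGAGCATGTACGCTGGTCTC-3′

Reading the sequence 3'→5' and pairing each base (A↔T, G↔C) gives the reverse complement directly.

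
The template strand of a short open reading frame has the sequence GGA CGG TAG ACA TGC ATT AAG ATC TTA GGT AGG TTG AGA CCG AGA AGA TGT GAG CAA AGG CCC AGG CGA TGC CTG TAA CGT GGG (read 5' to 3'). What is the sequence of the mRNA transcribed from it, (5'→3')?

5'-CCCACGUUACAGGCAUCGCCUGGGCCUUUGCUCACAUCUUCUCGGUCUCAACCUACCUAAGAUCUUAAUGCAUGUCUACCGUCC-3'

RNA polymerase reads the template 3'→5' and synthesizes mRNA 5'→3' by base-pairing (A→U, T→A, G↔C). The complement of the template is CCTGCCATCTGTACGTAATTCTAGAATCCATCCAACTCTGGCTCTTCTACACTCGTTTCCGGGTCCGCTACGGACATTGCACCC; antiparallel, so 5'→3' the coding strand is CCCACGTTACAGGCATCGCCTGGGCCTTTGCTCACATCTTCTCGGTCTCAACCTACCTAAGATCTTAATGCATGTCTACCGTCC. Replace T with U for the mRNA.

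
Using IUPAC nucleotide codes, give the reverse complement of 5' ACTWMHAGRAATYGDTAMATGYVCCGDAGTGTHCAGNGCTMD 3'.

Standard pairs A↔T, G↔C; ambiguity codes pair R↔Y, M↔K, W↔W, D↔H, V↔B, N↔N. Complement (TGAWKDTCYTTARCHATKTACRBGGCHTCACADGTCNCGAKH), then reverse for 5'→3'.

5'-HKAGCNCTGDACACTHCGGBRCATKTAHCRATTYCTDKWAGT-3'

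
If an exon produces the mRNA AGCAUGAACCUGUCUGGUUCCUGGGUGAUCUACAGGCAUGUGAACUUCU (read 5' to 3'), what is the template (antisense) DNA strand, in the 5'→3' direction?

5'-AGAAGTTCACATGCCTGTAGATCACCCAGGAACCAGACAGGTTCATGCT-3'

Replace U with T to get the coding DNA strand: AGCATGAACCTGTCTGGTTCCTGGGTGATCTACAGGCATGTGAACTTCT. The template strand is its reverse complement (complement TCGTACTTGGACAGACCAAGGACCCACTAGATGTCCGTACACTTGAAGA, then reverse).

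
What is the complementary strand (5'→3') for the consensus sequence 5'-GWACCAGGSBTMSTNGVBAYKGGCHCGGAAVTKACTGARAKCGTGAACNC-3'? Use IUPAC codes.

Standard pairs A↔T, G↔C; ambiguity codes pair R↔Y, M↔K, W↔W, S↔S, B↔V, H↔D, N↔N. Complement (CWTGGTCCSVAKSANCBVTRMCCGDGCCTTBAMTGACTYTMGCACTTGNG), then reverse for 5'→3'.

5'-GNGTTCACGMTYTCAGTMABTTCCGDGCCMRTVBCNASKAVSCCTGGTWC-3'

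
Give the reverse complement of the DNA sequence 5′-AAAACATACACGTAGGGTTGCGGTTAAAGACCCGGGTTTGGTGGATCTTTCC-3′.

Reading the sequence 3'→5' and pairing each base (A↔T, G↔C) gives the reverse complement directly.

5'-GGAAAGATCCACCAAACCCGGGTCTTTAACCGCAACCCTACGTGTATGTTTT-3'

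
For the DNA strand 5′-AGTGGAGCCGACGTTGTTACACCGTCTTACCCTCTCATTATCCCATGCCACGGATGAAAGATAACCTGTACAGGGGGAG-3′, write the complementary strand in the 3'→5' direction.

Base-pairing A↔T, G↔C gives the complement. The complementary strand is antiparallel, so paired with a 5'→3' strand it runs 3'→5'.

3'-TCACCTCGGCTGCAACAATGTGGCAGAATGGGAGAGTAATAGGGTACGGTGCCTACTTTCTATTGGACATGTCCCCCTC-5'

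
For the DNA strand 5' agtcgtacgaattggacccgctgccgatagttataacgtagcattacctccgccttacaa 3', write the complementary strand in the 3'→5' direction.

3'-TCAGCATGCTTAACCTGGGCGACGGCTATCAATATTGCATCGTAATGGAGGCGGAATGTT-5'

Base-pairing A↔T, G↔C gives the complement. The complementary strand is antiparallel, so paired with a 5'→3' strand it runs 3'→5'.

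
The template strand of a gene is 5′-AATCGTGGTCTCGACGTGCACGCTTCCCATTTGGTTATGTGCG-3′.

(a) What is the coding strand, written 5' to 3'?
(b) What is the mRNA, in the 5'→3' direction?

(a) The coding strand is the reverse complement of the template: complement TTAGCACCAGAGCTGCACGTGCGAAGGGTAAACCAATACACGC, then reverse.
(b) mRNA has the coding-strand sequence with T→U.

(a) 5'-CGCACATAACCAAATGGGAAGCGTGCACGTCGAGACCACGATT-3'
(b) 5′-CGCACAUAACCAAAUGGGAAGCGUGCACGUCGAGACCACGAUU-3′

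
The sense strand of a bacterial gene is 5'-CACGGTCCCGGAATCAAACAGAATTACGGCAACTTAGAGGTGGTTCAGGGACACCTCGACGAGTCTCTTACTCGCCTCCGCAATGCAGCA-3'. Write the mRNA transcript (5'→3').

5'-CACGGUCCCGGAAUCAAACAGAAUUACGGCAACUUAGAGGUGGUUCAGGGACACCUCGACGAGUCUCUUACUCGCCUCCGCAAUGCAGCA-3'

mRNA has the coding-strand sequence with U in place of T.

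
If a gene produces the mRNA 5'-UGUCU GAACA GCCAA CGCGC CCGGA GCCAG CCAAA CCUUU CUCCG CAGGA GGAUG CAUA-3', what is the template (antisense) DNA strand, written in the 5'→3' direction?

Replace U with T to get the coding DNA strand: TGTCTGAACAGCCAACGCGCCCGGAGCCAGCCAAACCTTTCTCCGCAGGAGGATGCATA. The template strand is its reverse complement (complement ACAGACTTGTCGGTTGCGCGGGCCTCGGTCGGTTTGGAAAGAGGCGTCCTCCTACGTAT, then reverse).

5'-TATGCATCCTCCTGCGGAGAAAGGTTTGGCTGGCTCCGGGCGCGTTGGCTGTTCAGACA-3'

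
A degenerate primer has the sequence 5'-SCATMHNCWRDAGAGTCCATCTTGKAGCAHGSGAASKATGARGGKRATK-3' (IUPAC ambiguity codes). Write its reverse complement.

Standard pairs A↔T, G↔C; ambiguity codes pair R↔Y, M↔K, W↔W, S↔S, D↔H, N↔N. Complement (SGTAKDNGWYHTCTCAGGTAGAACMTCGTDCSCTTSMTACTYCCMYTAM), then reverse for 5'→3'.

5'-MATYMCCYTCATMSTTCSCDTGCTMCAAGATGGACTCTHYWGNDKATGS-3'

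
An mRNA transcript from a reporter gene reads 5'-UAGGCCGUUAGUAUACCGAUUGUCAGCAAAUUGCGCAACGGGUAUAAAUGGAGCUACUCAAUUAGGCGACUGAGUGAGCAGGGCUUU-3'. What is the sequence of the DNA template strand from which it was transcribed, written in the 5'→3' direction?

5′-AAAGCCCTGCTCACTCAGTCGCCTAATTGAGTAGCTCCATTTATACCCGTTGCGCAATTTGCTGACAATCGGTATACTAACGGCCTA-3′

Replace U with T to get the coding DNA strand: TAGGCCGTTAGTATACCGATTGTCAGCAAATTGCGCAACGGGTATAAATGGAGCTACTCAATTAGGCGACTGAGTGAGCAGGGCTTT. The template strand is its reverse complement (complement ATCCGGCAATCATATGGCTAACAGTCGTTTAACGCGTTGCCCATATTTACCTCGATGAGTTAATCCGCTGACTCACTCGTCCCGAAA, then reverse).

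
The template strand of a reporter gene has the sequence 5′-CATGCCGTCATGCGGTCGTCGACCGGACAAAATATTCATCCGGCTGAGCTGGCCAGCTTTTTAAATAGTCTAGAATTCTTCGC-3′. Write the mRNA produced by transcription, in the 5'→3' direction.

5'-GCGAAGAAUUCUAGACUAUUUAAAAAGCUGGCCAGCUCAGCCGGAUGAAUAUUUUGUCCGGUCGACGACCGCAUGACGGCAUG-3'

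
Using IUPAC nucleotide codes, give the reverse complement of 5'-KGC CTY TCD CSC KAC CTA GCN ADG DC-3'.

5'-GHCHTNGCTAGGTMGSGHGARAGGCM-3'

Standard pairs A↔T, G↔C; ambiguity codes pair Y↔R, K↔M, S↔S, D↔H, N↔N. Complement (MCGGARAGHGSGMTGGATCGNTHCHG), then reverse for 5'→3'.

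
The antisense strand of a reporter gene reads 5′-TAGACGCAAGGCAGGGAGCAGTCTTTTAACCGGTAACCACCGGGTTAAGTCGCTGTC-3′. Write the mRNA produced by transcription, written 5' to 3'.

5′-GACAGCGACUUAACCCGGUGGUUACCGGUUAAAAGACUGCUCCCUGCCUUGCGUCUA-3′

The mRNA has the sequence of the coding strand (reverse complement of the template) with T→U. Reverse complement of TAGACGCAAGGCAGGGAGCAGTCTTTTAACCGGTAACCACCGGGTTAAGTCGCTGTC is GACAGCGACTTAACCCGGTGGTTACCGGTTAAAAGACTGCTCCCTGCCTTGCGTCTA; then T→U.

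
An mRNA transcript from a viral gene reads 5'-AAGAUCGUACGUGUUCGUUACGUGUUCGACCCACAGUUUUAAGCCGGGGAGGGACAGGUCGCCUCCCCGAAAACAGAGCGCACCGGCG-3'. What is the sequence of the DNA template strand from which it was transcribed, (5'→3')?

Replace U with T to get the coding DNA strand: AAGATCGTACGTGTTCGTTACGTGTTCGACCCACAGTTTTAAGCCGGGGAGGGACAGGTCGCCTCCCCGAAAACAGAGCGCACCGGCG. The template strand is its reverse complement (complement TTCTAGCATGCACAAGCAATGCACAAGCTGGGTGTCAAAATTCGGCCCCTCCCTGTCCAGCGGAGGGGCTTTTGTCTCGCGTGGCCGC, then reverse).

5'-CGCCGGTGCGCTCTGTTTTCGGGGAGGCGACCTGTCCCTCCCCGGCTTAAAACTGTGGGTCGAACACGTAACGAACACGTACGATCTT-3'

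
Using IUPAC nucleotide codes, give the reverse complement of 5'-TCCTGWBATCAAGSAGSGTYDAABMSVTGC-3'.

Standard pairs A↔T, G↔C; ambiguity codes pair Y↔R, M↔K, W↔W, S↔S, B↔V, D↔H. Complement (AGGACWVTAGTTCSTCSCARHTTVKSBACG), then reverse for 5'→3'.

5'-GCABSKVTTHRACSCTSCTTGATVWCAGGA-3'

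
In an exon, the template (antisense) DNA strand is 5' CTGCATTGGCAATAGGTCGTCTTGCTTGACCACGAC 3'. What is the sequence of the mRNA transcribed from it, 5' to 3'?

5'-GUCGUGGUCAAGCAAGACGACCUAUUGCCAAUGCAG-3'

RNA polymerase reads the template 3'→5' and synthesizes mRNA 5'→3' by base-pairing (A→U, T→A, G↔C). The complement of the template is GACGTAACCGTTATCCAGCAGAACGAACTGGTGCTG; antiparallel, so 5'→3' the coding strand is GTCGTGGTCAAGCAAGACGACCTATTGCCAATGCAG. Replace T with U for the mRNA.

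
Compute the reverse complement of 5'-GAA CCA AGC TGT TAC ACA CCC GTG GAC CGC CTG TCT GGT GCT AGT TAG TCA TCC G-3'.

Reading the sequence 3'→5' and pairing each base (A↔T, G↔C) gives the reverse complement directly.

5′-CGGATGACTAACTAGCACCAGACAGGCGGTCCACGGGTGTGTAACAGCTTGGTTC-3′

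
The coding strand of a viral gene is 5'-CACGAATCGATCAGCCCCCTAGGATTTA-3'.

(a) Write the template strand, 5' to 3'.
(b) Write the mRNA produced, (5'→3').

(a) The template strand is the reverse complement of the coding strand: complement GTGCTTAGCTAGTCGGGGGATCCTAAAT, then reverse.
(b) mRNA matches the coding strand with T→U.

(a) 5'-TAAATCCTAGGGGGCTGATCGATTCGTG-3'
(b) 5'-CACGAAUCGAUCAGCCCCCUAGGAUUUA-3'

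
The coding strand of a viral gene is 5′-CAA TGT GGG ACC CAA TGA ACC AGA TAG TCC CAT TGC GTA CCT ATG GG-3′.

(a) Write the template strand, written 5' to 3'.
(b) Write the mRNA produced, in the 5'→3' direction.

(a) The template strand is the reverse complement of the coding strand: complement GTTACACCCTGGGTTACTTGGTCTATCAGGGTAACGCATGGATACCC, then reverse.
(b) mRNA matches the coding strand with T→U.

(a) 5′-CCCATAGGTACGCAATGGGACTATCTGGTTCATTGGGTCCCACATTG-3′
(b) 5'-CAAUGUGGGACCCAAUGAACCAGAUAGUCCCAUUGCGUACCUAUGGG-3'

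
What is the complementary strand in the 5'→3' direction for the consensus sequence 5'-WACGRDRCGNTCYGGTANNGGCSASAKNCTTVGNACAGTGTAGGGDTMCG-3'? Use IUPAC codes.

Standard pairs A↔T, G↔C; ambiguity codes pair R↔Y, M↔K, W↔W, S↔S, D↔H, V↔B, N↔N. Complement (WTGCYHYGCNAGRCCATNNCCGSTSTMNGAABCNTGTCACATCCCHAKGC), then reverse for 5'→3'.

5'-CGKAHCCCTACACTGTNCBAAGNMTSTSGCCNNTACCRGANCGYHYCGTW-3'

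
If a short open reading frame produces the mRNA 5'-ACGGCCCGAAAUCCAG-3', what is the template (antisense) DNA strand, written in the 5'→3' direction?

Replace U with T to get the coding DNA strand: ACGGCCCGAAATCCAG. The template strand is its reverse complement (complement TGCCGGGCTTTAGGTC, then reverse).

5'-CTGGATTTCGGGCCGT-3'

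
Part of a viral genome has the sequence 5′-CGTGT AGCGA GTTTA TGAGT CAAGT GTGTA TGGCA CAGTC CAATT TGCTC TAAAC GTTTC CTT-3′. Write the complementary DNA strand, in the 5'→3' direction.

5'-AAGGAAACGTTTAGAGCAAATTGGACTGTGCCATACACACTTGACTCATAAACTCGCTACACG-3'

Pairing A↔T and G↔C gives GCACATCGCTCAAATACTCAGTTCACACATACCGTGTCAGGTTAAACGAGATTTGCAAAGGAA, running 3'→5'. Reverse for the 5'→3' convention.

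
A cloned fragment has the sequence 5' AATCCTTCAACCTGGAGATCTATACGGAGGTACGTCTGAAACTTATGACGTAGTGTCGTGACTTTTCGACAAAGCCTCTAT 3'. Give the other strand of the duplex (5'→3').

The complement of AATCCTTCAACCTGGAGATCTATACGGAGGTACGTCTGAAACTTATGACGTAGTGTCGTGACTTTTCGACAAAGCCTCTAT is TTAGGAAGTTGGACCTCTAGATATGCCTCCATGCAGACTTTGAATACTGCATCACAGCACTGAAAAGCTGTTTCGGAGATA (A↔T, G↔C). DNA strands are antiparallel, so the complementary strand runs 3'→5'; reversing gives the 5'→3' form.

5'-ATAGAGGCTTTGTCGAAAAGTCACGACACTACGTCATAAGTTTCAGACGTACCTCCGTATAGATCTCCAGGTTGAAGGATT-3'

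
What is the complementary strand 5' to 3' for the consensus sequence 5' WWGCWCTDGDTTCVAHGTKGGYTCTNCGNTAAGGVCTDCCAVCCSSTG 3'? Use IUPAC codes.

Standard pairs A↔T, G↔C; ambiguity codes pair Y↔R, K↔M, W↔W, S↔S, D↔H, V↔B, N↔N. Complement (WWCGWGAHCHAAGBTDCAMCCRAGANGCNATTCCBGAHGGTBGGSSAC), then reverse for 5'→3'.

5'-CASSGGBTGGHAGBCCTTANCGNAGARCCMACDTBGAAHCHAGWGCWW-3'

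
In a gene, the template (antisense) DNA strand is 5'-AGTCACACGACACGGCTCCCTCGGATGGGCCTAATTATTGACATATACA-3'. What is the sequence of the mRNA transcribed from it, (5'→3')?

The mRNA has the sequence of the coding strand (reverse complement of the template) with T→U. Reverse complement of AGTCACACGACACGGCTCCCTCGGATGGGCCTAATTATTGACATATACA is TGTATATGTCAATAATTAGGCCCATCCGAGGGAGCCGTGTCGTGTGACT; then T→U.

5′-UGUAUAUGUCAAUAAUUAGGCCCAUCCGAGGGAGCCGUGUCGUGUGACU-3′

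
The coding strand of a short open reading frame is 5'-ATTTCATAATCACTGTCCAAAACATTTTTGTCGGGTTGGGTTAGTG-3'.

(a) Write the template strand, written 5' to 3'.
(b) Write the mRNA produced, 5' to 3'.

(a) The template strand is the reverse complement of the coding strand: complement TAAAGTATTAGTGACAGGTTTTGTAAAAACAGCCCAACCCAATCAC, then reverse.
(b) mRNA matches the coding strand with T→U.

(a) 5'-CACTAACCCAACCCGACAAAAATGTTTTGGACAGTGATTATGAAAT-3'
(b) 5'-AUUUCAUAAUCACUGUCCAAAACAUUUUUGUCGGGUUGGGUUAGUG-3'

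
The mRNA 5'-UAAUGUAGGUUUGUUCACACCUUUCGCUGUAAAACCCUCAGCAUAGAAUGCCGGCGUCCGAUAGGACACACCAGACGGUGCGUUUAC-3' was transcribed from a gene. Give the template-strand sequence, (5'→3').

Replace U with T to get the coding DNA strand: TAATGTAGGTTTGTTCACACCTTTCGCTGTAAAACCCTCAGCATAGAATGCCGGCGTCCGATAGGACACACCAGACGGTGCGTTTAC. The template strand is its reverse complement (complement ATTACATCCAAACAAGTGTGGAAAGCGACATTTTGGGAGTCGTATCTTACGGCCGCAGGCTATCCTGTGTGGTCTGCCACGCAAATG, then reverse).

5′-GTAAACGCACCGTCTGGTGTGTCCTATCGGACGCCGGCATTCTATGCTGAGGGTTTTACAGCGAAAGGTGTGAACAAACCTACATTA-3′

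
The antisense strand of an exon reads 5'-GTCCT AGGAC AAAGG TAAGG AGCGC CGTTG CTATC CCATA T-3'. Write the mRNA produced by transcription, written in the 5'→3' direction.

The mRNA has the sequence of the coding strand (reverse complement of the template) with T→U. Reverse complement of GTCCTAGGACAAAGGTAAGGAGCGCCGTTGCTATCCCATAT is ATATGGGATAGCAACGGCGCTCCTTACCTTTGTCCTAGGAC; then T→U.

5′-AUAUGGGAUAGCAACGGCGCUCCUUACCUUUGUCCUAGGAC-3′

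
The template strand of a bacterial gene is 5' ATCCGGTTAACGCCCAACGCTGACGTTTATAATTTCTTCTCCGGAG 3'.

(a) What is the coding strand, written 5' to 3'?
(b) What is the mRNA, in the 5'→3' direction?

(a) 5'-CTCCGGAGAAGAAATTATAAACGTCAGCGTTGGGCGTTAACCGGAT-3'
(b) 5'-CUCCGGAGAAGAAAUUAUAAACGUCAGCGUUGGGCGUUAACCGGAU-3'

(a) The coding strand is the reverse complement of the template: complement TAGGCCAATTGCGGGTTGCGACTGCAAATATTAAAGAAGAGGCCTC, then reverse.
(b) mRNA has the coding-strand sequence with T→U.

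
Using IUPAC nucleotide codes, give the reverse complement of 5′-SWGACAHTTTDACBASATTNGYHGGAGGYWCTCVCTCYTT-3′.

5'-AARGAGBGAGWRCCTCCDRCNAATSTVGTHAAADTGTCWS-3'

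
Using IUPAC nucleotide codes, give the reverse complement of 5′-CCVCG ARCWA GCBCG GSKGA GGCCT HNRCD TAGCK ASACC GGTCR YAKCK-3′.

Standard pairs A↔T, G↔C; ambiguity codes pair R↔Y, K↔M, W↔W, S↔S, B↔V, D↔H, N↔N. Complement (GGBGCTYGWTCGVGCCSMCTCCGGADNYGHATCGMTSTGGCCAGYRTMGM), then reverse for 5'→3'.

5'-MGMTRYGACCGGTSTMGCTAHGYNDAGGCCTCMSCCGVGCTWGYTCGBGG-3'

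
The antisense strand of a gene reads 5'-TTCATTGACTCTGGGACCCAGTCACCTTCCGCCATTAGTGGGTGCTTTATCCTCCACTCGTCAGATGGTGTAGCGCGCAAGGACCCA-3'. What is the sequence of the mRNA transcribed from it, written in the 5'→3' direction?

5'-UGGGUCCUUGCGCGCUACACCAUCUGACGAGUGGAGGAUAAAGCACCCACUAAUGGCGGAAGGUGACUGGGUCCCAGAGUCAAUGAA-3'

The mRNA has the sequence of the coding strand (reverse complement of the template) with T→U. Reverse complement of TTCATTGACTCTGGGACCCAGTCACCTTCCGCCATTAGTGGGTGCTTTATCCTCCACTCGTCAGATGGTGTAGCGCGCAAGGACCCA is TGGGTCCTTGCGCGCTACACCATCTGACGAGTGGAGGATAAAGCACCCACTAATGGCGGAAGGTGACTGGGTCCCAGAGTCAATGAA; then T→U.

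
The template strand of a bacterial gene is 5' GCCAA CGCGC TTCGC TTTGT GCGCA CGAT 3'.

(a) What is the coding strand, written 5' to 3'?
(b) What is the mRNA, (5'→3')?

(a) The coding strand is the reverse complement of the template: complement CGGTTGCGCGAAGCGAAACACGCGTGCTA, then reverse.
(b) mRNA has the coding-strand sequence with T→U.

(a) 5′-ATCGTGCGCACAAAGCGAAGCGCGTTGGC-3′
(b) 5'-AUCGUGCGCACAAAGCGAAGCGCGUUGGC-3'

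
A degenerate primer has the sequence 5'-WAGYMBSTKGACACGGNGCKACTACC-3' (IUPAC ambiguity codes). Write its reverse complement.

5'-GGTAGTMGCNCCGTGTCMASVKRCTW-3'

Standard pairs A↔T, G↔C; ambiguity codes pair Y↔R, M↔K, W↔W, S↔S, B↔V, N↔N. Complement (WTCRKVSAMCTGTGCCNCGMTGATGG), then reverse for 5'→3'.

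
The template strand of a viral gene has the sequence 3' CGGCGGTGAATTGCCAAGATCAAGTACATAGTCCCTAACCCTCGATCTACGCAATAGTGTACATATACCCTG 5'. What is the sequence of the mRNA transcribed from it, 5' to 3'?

Reading the template 3'→5' as shown, RNA polymerase pairs each base (A→U, T→A, G↔C) to build mRNA 5'→3' directly.

5'-GCCGCCACUUAACGGUUCUAGUUCAUGUAUCAGGGAUUGGGAGCUAGAUGCGUUAUCACAUGUAUAUGGGAC-3'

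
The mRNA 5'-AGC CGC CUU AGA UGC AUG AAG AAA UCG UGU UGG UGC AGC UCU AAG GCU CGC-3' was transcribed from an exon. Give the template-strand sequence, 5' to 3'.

Replace U with T to get the coding DNA strand: AGCCGCCTTAGATGCATGAAGAAATCGTGTTGGTGCAGCTCTAAGGCTCGC. The template strand is its reverse complement (complement TCGGCGGAATCTACGTACTTCTTTAGCACAACCACGTCGAGATTCCGAGCG, then reverse).

5'-GCGAGCCTTAGAGCTGCACCAACACGATTTCTTCATGCATCTAAGGCGGCT-3'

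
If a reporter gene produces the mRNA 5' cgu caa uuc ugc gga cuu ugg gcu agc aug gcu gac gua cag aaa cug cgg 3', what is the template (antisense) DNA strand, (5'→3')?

Replace U with T to get the coding DNA strand: CGTCAATTCTGCGGACTTTGGGCTAGCATGGCTGACGTACAGAAACTGCGG. The template strand is its reverse complement (complement GCAGTTAAGACGCCTGAAACCCGATCGTACCGACTGCATGTCTTTGACGCC, then reverse).

5'-CCGCAGTTTCTGTACGTCAGCCATGCTAGCCCAAAGTCCGCAGAATTGACG-3'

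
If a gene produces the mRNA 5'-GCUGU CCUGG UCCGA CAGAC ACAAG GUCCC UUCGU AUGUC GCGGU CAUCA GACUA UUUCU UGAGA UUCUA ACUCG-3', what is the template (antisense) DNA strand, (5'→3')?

5'-CGAGTTAGAATCTCAAGAAATAGTCTGATGACCGCGACATACGAAGGGACCTTGTGTCTGTCGGACCAGGACAGC-3'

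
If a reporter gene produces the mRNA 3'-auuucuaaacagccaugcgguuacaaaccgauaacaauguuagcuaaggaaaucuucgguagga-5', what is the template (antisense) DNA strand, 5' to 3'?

5′-TAAAGATTTGTCGGTACGCCAATGTTTGGCTATTGTTACAATCGATTCCTTTAGAAGCCATCCT-3′

Written 5'→3' the mRNA is AGGAUGGCUUCUAAAGGAAUCGAUUGUAACAAUAGCCAAACAUUGGCGUACCGACAAAUCUUUA, so the coding DNA strand is AGGATGGCTTCTAAAGGAATCGATTGTAACAATAGCCAAACATTGGCGTACCGACAAATCTTTA. The template is its reverse complement.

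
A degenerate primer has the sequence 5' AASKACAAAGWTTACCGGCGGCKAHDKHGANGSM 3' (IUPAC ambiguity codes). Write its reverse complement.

5′-KSCNTCDMHDTMGCCGCCGGTAAWCTTTGTMSTT-3′

Standard pairs A↔T, G↔C; ambiguity codes pair M↔K, W↔W, S↔S, D↔H, N↔N. Complement (TTSMTGTTTCWAATGGCCGCCGMTDHMDCTNCSK), then reverse for 5'→3'.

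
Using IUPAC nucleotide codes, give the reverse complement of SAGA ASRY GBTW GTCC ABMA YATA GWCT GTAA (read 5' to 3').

Standard pairs A↔T, G↔C; ambiguity codes pair R↔Y, M↔K, W↔W, S↔S, B↔V. Complement (STCTTSYRCVAWCAGGTVKTRTATCWGACATT), then reverse for 5'→3'.

5'-TTACAGWCTATRTKVTGGACWAVCRYSTTCTS-3'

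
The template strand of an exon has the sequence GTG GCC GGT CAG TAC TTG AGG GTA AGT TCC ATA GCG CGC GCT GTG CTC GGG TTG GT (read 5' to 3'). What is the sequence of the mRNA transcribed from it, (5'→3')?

RNA polymerase reads the template 3'→5' and synthesizes mRNA 5'→3' by base-pairing (A→U, T→A, G↔C). The complement of the template is CACCGGCCAGTCATGAACTCCCATTCAAGGTATCGCGCGCGACACGAGCCCAACCA; antiparallel, so 5'→3' the coding strand is ACCAACCCGAGCACAGCGCGCGCTATGGAACTTACCCTCAAGTACTGACCGGCCAC. Replace T with U for the mRNA.

5'-ACCAACCCGAGCACAGCGCGCGCUAUGGAACUUACCCUCAAGUACUGACCGGCCAC-3'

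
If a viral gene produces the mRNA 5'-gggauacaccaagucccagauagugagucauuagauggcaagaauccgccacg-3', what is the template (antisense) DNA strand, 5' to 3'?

5'-CGTGGCGGATTCTTGCCATCTAATGACTCACTATCTGGGACTTGGTGTATCCC-3'

Replace U with T to get the coding DNA strand: GGGATACACCAAGTCCCAGATAGTGAGTCATTAGATGGCAAGAATCCGCCACG. The template strand is its reverse complement (complement CCCTATGTGGTTCAGGGTCTATCACTCAGTAATCTACCGTTCTTAGGCGGTGC, then reverse).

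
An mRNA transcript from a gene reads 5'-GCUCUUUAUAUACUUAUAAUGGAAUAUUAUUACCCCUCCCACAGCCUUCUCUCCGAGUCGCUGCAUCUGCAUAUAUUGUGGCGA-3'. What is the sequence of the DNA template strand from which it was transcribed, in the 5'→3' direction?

5'-TCGCCACAATATATGCAGATGCAGCGACTCGGAGAGAAGGCTGTGGGAGGGGTAATAATATTCCATTATAAGTATATAAAGAGC-3'

Replace U with T to get the coding DNA strand: GCTCTTTATATACTTATAATGGAATATTATTACCCCTCCCACAGCCTTCTCTCCGAGTCGCTGCATCTGCATATATTGTGGCGA. The template strand is its reverse complement (complement CGAGAAATATATGAATATTACCTTATAATAATGGGGAGGGTGTCGGAAGAGAGGCTCAGCGACGTAGACGTATATAACACCGCT, then reverse).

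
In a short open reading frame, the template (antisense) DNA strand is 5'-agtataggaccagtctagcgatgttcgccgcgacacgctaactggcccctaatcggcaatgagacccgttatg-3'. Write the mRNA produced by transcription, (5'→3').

The mRNA has the sequence of the coding strand (reverse complement of the template) with T→U. Reverse complement of AGTATAGGACCAGTCTAGCGATGTTCGCCGCGACACGCTAACTGGCCCCTAATCGGCAATGAGACCCGTTATG is CATAACGGGTCTCATTGCCGATTAGGGGCCAGTTAGCGTGTCGCGGCGAACATCGCTAGACTGGTCCTATACT; then T→U.

5'-CAUAACGGGUCUCAUUGCCGAUUAGGGGCCAGUUAGCGUGUCGCGGCGAACAUCGCUAGACUGGUCCUAUACU-3'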